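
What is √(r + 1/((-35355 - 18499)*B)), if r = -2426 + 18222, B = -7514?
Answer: √2237523495778267827/11901734 ≈ 125.68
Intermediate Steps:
r = 15796
√(r + 1/((-35355 - 18499)*B)) = √(15796 + 1/(-35355 - 18499*(-7514))) = √(15796 - 1/7514/(-53854)) = √(15796 - 1/53854*(-1/7514)) = √(15796 + 1/404658956) = √(6391992868977/404658956) = √2237523495778267827/11901734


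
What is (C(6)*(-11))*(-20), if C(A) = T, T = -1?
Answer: -220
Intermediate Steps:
C(A) = -1
(C(6)*(-11))*(-20) = -1*(-11)*(-20) = 11*(-20) = -220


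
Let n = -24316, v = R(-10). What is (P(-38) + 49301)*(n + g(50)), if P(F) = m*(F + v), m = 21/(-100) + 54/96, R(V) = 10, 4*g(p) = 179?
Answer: -95708587121/80 ≈ -1.1964e+9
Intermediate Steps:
g(p) = 179/4 (g(p) = (1/4)*179 = 179/4)
m = 141/400 (m = 21*(-1/100) + 54*(1/96) = -21/100 + 9/16 = 141/400 ≈ 0.35250)
v = 10
P(F) = 141/40 + 141*F/400 (P(F) = 141*(F + 10)/400 = 141*(10 + F)/400 = 141/40 + 141*F/400)
(P(-38) + 49301)*(n + g(50)) = ((141/40 + (141/400)*(-38)) + 49301)*(-24316 + 179/4) = ((141/40 - 2679/200) + 49301)*(-97085/4) = (-987/100 + 49301)*(-97085/4) = (4929113/100)*(-97085/4) = -95708587121/80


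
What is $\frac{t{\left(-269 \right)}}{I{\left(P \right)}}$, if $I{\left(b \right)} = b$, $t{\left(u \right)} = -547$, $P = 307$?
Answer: $- \frac{547}{307} \approx -1.7818$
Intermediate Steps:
$\frac{t{\left(-269 \right)}}{I{\left(P \right)}} = - \frac{547}{307}$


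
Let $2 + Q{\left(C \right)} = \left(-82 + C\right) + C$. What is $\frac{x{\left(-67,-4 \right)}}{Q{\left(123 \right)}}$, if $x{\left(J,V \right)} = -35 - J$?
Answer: $\frac{16}{81} \approx 0.19753$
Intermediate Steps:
$Q{\left(C \right)} = -84 + 2 C$ ($Q{\left(C \right)} = -2 + \left(\left(-82 + C\right) + C\right) = -2 + \left(-82 + 2 C\right) = -84 + 2 C$)
$\frac{x{\left(-67,-4 \right)}}{Q{\left(123 \right)}} = \frac{-35 - -67}{-84 + 2 \cdot 123} = \frac{-35 + 67}{-84 + 246} = \frac{32}{162} = 32 \cdot \frac{1}{162} = \frac{16}{81}$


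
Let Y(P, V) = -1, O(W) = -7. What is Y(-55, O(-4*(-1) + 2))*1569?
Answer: -1569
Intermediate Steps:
Y(-55, O(-4*(-1) + 2))*1569 = -1*1569 = -1569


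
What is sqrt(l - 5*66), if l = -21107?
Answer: I*sqrt(21437) ≈ 146.41*I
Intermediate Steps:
sqrt(l - 5*66) = sqrt(-21107 - 5*66) = sqrt(-21107 - 330) = sqrt(-21437) = I*sqrt(21437)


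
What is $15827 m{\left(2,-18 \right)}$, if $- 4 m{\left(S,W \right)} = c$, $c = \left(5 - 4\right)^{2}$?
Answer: $- \frac{15827}{4} \approx -3956.8$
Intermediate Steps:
$c = 1$ ($c = 1^{2} = 1$)
$m{\left(S,W \right)} = - \frac{1}{4}$ ($m{\left(S,W \right)} = \left(- \frac{1}{4}\right) 1 = - \frac{1}{4}$)
$15827 m{\left(2,-18 \right)} = 15827 \left(- \frac{1}{4}\right) = - \frac{15827}{4}$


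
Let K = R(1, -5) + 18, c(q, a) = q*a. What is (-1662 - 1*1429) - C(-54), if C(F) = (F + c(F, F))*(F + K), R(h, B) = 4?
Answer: 88493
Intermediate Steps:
c(q, a) = a*q
K = 22 (K = 4 + 18 = 22)
C(F) = (22 + F)*(F + F²) (C(F) = (F + F*F)*(F + 22) = (F + F²)*(22 + F) = (22 + F)*(F + F²))
(-1662 - 1*1429) - C(-54) = (-1662 - 1*1429) - (-54)*(22 + (-54)² + 23*(-54)) = (-1662 - 1429) - (-54)*(22 + 2916 - 1242) = -3091 - (-54)*1696 = -3091 - 1*(-91584) = -3091 + 91584 = 88493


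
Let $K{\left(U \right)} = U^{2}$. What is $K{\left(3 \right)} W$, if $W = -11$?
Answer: $-99$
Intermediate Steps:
$K{\left(3 \right)} W = 3^{2} \left(-11\right) = 9 \left(-11\right) = -99$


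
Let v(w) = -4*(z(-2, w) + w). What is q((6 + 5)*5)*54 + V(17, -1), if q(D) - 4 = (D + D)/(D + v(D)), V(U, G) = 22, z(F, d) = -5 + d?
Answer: 16186/73 ≈ 221.73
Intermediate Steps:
v(w) = 20 - 8*w (v(w) = -4*((-5 + w) + w) = -4*(-5 + 2*w) = 20 - 8*w)
q(D) = 4 + 2*D/(20 - 7*D) (q(D) = 4 + (D + D)/(D + (20 - 8*D)) = 4 + (2*D)/(20 - 7*D) = 4 + 2*D/(20 - 7*D))
q((6 + 5)*5)*54 + V(17, -1) = (2*(-40 + 13*((6 + 5)*5))/(-20 + 7*((6 + 5)*5)))*54 + 22 = (2*(-40 + 13*(11*5))/(-20 + 7*(11*5)))*54 + 22 = (2*(-40 + 13*55)/(-20 + 7*55))*54 + 22 = (2*(-40 + 715)/(-20 + 385))*54 + 22 = (2*675/365)*54 + 22 = (2*(1/365)*675)*54 + 22 = (270/73)*54 + 22 = 14580/73 + 22 = 16186/73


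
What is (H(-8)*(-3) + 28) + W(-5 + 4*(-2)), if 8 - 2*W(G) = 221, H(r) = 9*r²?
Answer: -3613/2 ≈ -1806.5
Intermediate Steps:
W(G) = -213/2 (W(G) = 4 - ½*221 = 4 - 221/2 = -213/2)
(H(-8)*(-3) + 28) + W(-5 + 4*(-2)) = ((9*(-8)²)*(-3) + 28) - 213/2 = ((9*64)*(-3) + 28) - 213/2 = (576*(-3) + 28) - 213/2 = (-1728 + 28) - 213/2 = -1700 - 213/2 = -3613/2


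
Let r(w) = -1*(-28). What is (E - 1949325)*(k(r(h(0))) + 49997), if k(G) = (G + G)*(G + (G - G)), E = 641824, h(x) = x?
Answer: -67421289065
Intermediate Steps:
r(w) = 28
k(G) = 2*G**2 (k(G) = (2*G)*(G + 0) = (2*G)*G = 2*G**2)
(E - 1949325)*(k(r(h(0))) + 49997) = (641824 - 1949325)*(2*28**2 + 49997) = -1307501*(2*784 + 49997) = -1307501*(1568 + 49997) = -1307501*51565 = -67421289065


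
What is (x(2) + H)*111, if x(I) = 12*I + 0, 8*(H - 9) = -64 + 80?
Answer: 3885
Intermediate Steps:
H = 11 (H = 9 + (-64 + 80)/8 = 9 + (1/8)*16 = 9 + 2 = 11)
x(I) = 12*I
(x(2) + H)*111 = (12*2 + 11)*111 = (24 + 11)*111 = 35*111 = 3885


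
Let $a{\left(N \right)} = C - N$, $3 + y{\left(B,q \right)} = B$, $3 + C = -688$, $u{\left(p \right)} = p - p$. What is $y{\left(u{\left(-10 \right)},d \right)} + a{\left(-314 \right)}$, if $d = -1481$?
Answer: $-380$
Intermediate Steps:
$u{\left(p \right)} = 0$
$C = -691$ ($C = -3 - 688 = -691$)
$y{\left(B,q \right)} = -3 + B$
$a{\left(N \right)} = -691 - N$
$y{\left(u{\left(-10 \right)},d \right)} + a{\left(-314 \right)} = \left(-3 + 0\right) - 377 = -3 + \left(-691 + 314\right) = -3 - 377 = -380$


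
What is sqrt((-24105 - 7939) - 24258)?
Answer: I*sqrt(56302) ≈ 237.28*I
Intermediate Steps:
sqrt((-24105 - 7939) - 24258) = sqrt(-32044 - 24258) = sqrt(-56302) = I*sqrt(56302)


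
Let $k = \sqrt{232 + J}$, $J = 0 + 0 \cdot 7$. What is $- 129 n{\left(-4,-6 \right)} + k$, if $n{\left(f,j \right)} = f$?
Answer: $516 + 2 \sqrt{58} \approx 531.23$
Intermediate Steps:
$J = 0$ ($J = 0 + 0 = 0$)
$k = 2 \sqrt{58}$ ($k = \sqrt{232 + 0} = \sqrt{232} = 2 \sqrt{58} \approx 15.232$)
$- 129 n{\left(-4,-6 \right)} + k = \left(-129\right) \left(-4\right) + 2 \sqrt{58} = 516 + 2 \sqrt{58}$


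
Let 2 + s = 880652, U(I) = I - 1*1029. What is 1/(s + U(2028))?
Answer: 1/881649 ≈ 1.1342e-6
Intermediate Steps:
U(I) = -1029 + I (U(I) = I - 1029 = -1029 + I)
s = 880650 (s = -2 + 880652 = 880650)
1/(s + U(2028)) = 1/(880650 + (-1029 + 2028)) = 1/(880650 + 999) = 1/881649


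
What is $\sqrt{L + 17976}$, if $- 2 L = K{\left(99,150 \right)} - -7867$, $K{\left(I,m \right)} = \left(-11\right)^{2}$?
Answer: $\sqrt{13982} \approx 118.25$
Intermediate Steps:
$K{\left(I,m \right)} = 121$
$L = -3994$ ($L = - \frac{121 - -7867}{2} = - \frac{121 + 7867}{2} = \left(- \frac{1}{2}\right) 7988 = -3994$)
$\sqrt{L + 17976} = \sqrt{-3994 + 17976} = \sqrt{13982}$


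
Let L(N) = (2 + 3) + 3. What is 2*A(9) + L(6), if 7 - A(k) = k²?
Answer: -140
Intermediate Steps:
A(k) = 7 - k²
L(N) = 8 (L(N) = 5 + 3 = 8)
2*A(9) + L(6) = 2*(7 - 1*9²) + 8 = 2*(7 - 1*81) + 8 = 2*(7 - 81) + 8 = 2*(-74) + 8 = -148 + 8 = -140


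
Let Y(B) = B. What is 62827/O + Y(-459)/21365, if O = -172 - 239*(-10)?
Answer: 1341280793/47387570 ≈ 28.304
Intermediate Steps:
O = 2218 (O = -172 + 2390 = 2218)
62827/O + Y(-459)/21365 = 62827/2218 - 459/21365 = 1341280793/47387570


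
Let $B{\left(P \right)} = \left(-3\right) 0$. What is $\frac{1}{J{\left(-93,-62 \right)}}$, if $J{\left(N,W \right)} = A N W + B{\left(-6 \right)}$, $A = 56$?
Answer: $\frac{1}{322896} \approx 3.097 \cdot 10^{-6}$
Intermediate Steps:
$B{\left(P \right)} = 0$
$J{\left(N,W \right)} = 56 N W$ ($J{\left(N,W \right)} = 56 N W + 0 = 56 N W$)
$\frac{1}{J{\left(-93,-62 \right)}} = \frac{1}{56 \left(-93\right) \left(-62\right)} = \frac{1}{322896}$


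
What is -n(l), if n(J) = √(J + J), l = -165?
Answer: -I*√330 ≈ -18.166*I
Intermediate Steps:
n(J) = √2*√J (n(J) = √(2*J) = √2*√J)
-n(l) = -√2*√(-165) = -√2*I*√165 = -I*√330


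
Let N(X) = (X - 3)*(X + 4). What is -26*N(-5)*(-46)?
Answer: 9568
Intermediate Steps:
N(X) = (-3 + X)*(4 + X)
-26*N(-5)*(-46) = -26*(-12 - 5 + (-5)²)*(-46) = -26*(-12 - 5 + 25)*(-46) = -26*8*(-46) = -208*(-46) = 9568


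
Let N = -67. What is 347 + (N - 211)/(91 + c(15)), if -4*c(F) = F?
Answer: 119991/349 ≈ 343.81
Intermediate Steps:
c(F) = -F/4
347 + (N - 211)/(91 + c(15)) = 347 + (-67 - 211)/(91 - 1/4*15) = 347 - 278/(91 - 15/4) = 347 - 278/349/4 = 347 - 278*4/349 = 347 - 1112/349 = 119991/349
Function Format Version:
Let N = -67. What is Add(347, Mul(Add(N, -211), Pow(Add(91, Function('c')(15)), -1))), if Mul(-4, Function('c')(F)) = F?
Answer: Rational(119991, 349) ≈ 343.81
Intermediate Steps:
Function('c')(F) = Mul(Rational(-1, 4), F)
Add(347, Mul(Add(N, -211), Pow(Add(91, Function('c')(15)), -1))) = Add(347, Mul(Add(-67, -211), Pow(Add(91, Mul(Rational(-1, 4), 15)), -1))) = Add(347, Mul(-278, Pow(Add(91, Rational(-15, 4)), -1))) = Add(347, Mul(-278, Pow(Rational(349, 4), -1))) = Add(347, Mul(-278, Rational(4, 349))) = Add(347, Rational(-1112, 349)) = Rational(119991, 349)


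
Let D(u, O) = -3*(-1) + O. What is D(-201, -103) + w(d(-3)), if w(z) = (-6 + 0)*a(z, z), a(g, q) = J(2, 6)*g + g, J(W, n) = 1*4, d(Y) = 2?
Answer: -160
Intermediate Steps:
J(W, n) = 4
a(g, q) = 5*g (a(g, q) = 4*g + g = 5*g)
D(u, O) = 3 + O
w(z) = -30*z (w(z) = (-6 + 0)*(5*z) = -30*z)
D(-201, -103) + w(d(-3)) = (3 - 103) - 30*2 = -100 - 60 = -160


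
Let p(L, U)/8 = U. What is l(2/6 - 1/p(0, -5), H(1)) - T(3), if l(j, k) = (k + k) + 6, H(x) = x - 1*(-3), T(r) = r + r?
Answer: 8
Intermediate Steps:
p(L, U) = 8*U
T(r) = 2*r
H(x) = 3 + x (H(x) = x + 3 = 3 + x)
l(j, k) = 6 + 2*k (l(j, k) = 2*k + 6 = 6 + 2*k)
l(2/6 - 1/p(0, -5), H(1)) - T(3) = (6 + 2*(3 + 1)) - 2*3 = (6 + 2*4) - 1*6 = (6 + 8) - 6 = 14 - 6 = 8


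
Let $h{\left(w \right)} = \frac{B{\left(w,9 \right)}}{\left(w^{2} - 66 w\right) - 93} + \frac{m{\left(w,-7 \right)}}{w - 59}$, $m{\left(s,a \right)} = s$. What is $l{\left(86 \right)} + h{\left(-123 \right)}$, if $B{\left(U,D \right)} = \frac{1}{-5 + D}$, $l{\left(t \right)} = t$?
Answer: $\frac{730508791}{8428056} \approx 86.676$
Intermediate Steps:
$h{\left(w \right)} = \frac{1}{4 \left(-93 + w^{2} - 66 w\right)} + \frac{w}{-59 + w}$ ($h{\left(w \right)} = \frac{1}{\left(-5 + 9\right) \left(\left(w^{2} - 66 w\right) - 93\right)} + \frac{w}{w - 59} = \frac{1}{4 \left(-93 + w^{2} - 66 w\right)} + \frac{w}{-59 + w}$)
$l{\left(86 \right)} + h{\left(-123 \right)} = 86 + \frac{-59 - -45633 - 264 \left(-123\right)^{2} + 4 \left(-123\right)^{3}}{4 \left(5487 + \left(-123\right)^{3} - 125 \left(-123\right)^{2} + 3801 \left(-123\right)\right)} = 86 + \frac{-59 + 45633 - 3994056 + 4 \left(-1860867\right)}{4 \left(5487 - 1860867 - 1891125 - 467523\right)} = 86 + \frac{-59 + 45633 - 3994056 - 7443468}{4 \left(5487 - 1860867 - 1891125 - 467523\right)} = 86 + \frac{1}{4} \frac{1}{-4214028} \left(-11391950\right) = 86 + \frac{1}{4} \left(- \frac{1}{4214028}\right) \left(-11391950\right) = 86 + \frac{5695975}{8428056} = \frac{730508791}{8428056}$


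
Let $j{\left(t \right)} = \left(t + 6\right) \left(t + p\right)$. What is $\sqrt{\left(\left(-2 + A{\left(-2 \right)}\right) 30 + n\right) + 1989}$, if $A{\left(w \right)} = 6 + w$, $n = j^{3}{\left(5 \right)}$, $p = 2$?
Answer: $\sqrt{458582} \approx 677.19$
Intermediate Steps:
$j{\left(t \right)} = \left(2 + t\right) \left(6 + t\right)$ ($j{\left(t \right)} = \left(t + 6\right) \left(t + 2\right) = \left(6 + t\right) \left(2 + t\right) = \left(2 + t\right) \left(6 + t\right)$)
$n = 456533$ ($n = \left(12 + 5^{2} + 8 \cdot 5\right)^{3} = \left(12 + 25 + 40\right)^{3} = 77^{3} = 456533$)
$\sqrt{\left(\left(-2 + A{\left(-2 \right)}\right) 30 + n\right) + 1989} = \sqrt{\left(\left(-2 + \left(6 - 2\right)\right) 30 + 456533\right) + 1989} = \sqrt{\left(\left(-2 + 4\right) 30 + 456533\right) + 1989} = \sqrt{\left(2 \cdot 30 + 456533\right) + 1989} = \sqrt{\left(60 + 456533\right) + 1989} = \sqrt{456593 + 1989} = \sqrt{458582}$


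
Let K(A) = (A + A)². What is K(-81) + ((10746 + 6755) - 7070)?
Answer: 36675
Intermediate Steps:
K(A) = 4*A² (K(A) = (2*A)² = 4*A²)
K(-81) + ((10746 + 6755) - 7070) = 4*(-81)² + ((10746 + 6755) - 7070) = 4*6561 + (17501 - 7070) = 26244 + 10431 = 36675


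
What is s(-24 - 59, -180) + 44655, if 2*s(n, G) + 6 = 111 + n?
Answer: 44666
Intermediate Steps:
s(n, G) = 105/2 + n/2 (s(n, G) = -3 + (111 + n)/2 = -3 + (111/2 + n/2) = 105/2 + n/2)
s(-24 - 59, -180) + 44655 = (105/2 + (-24 - 59)/2) + 44655 = (105/2 + (1/2)*(-83)) + 44655 = (105/2 - 83/2) + 44655 = 11 + 44655 = 44666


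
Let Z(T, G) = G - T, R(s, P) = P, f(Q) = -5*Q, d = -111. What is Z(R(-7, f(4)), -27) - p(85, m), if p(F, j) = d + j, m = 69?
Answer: 35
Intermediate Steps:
p(F, j) = -111 + j
Z(R(-7, f(4)), -27) - p(85, m) = (-27 - (-5)*4) - (-111 + 69) = (-27 - 1*(-20)) - 1*(-42) = (-27 + 20) + 42 = -7 + 42 = 35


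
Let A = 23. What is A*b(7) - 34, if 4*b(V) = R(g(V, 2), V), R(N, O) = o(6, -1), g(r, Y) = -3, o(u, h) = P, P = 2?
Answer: -45/2 ≈ -22.500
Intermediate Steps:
o(u, h) = 2
R(N, O) = 2
b(V) = ½ (b(V) = (¼)*2 = ½)
A*b(7) - 34 = 23*(½) - 34 = 23/2 - 34 = -45/2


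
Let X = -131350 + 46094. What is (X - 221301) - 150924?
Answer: -457481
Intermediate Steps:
X = -85256
(X - 221301) - 150924 = (-85256 - 221301) - 150924 = -306557 - 150924 = -457481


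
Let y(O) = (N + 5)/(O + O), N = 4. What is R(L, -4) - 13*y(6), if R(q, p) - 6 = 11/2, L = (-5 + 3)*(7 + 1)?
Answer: 7/4 ≈ 1.7500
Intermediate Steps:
L = -16 (L = -2*8 = -16)
R(q, p) = 23/2 (R(q, p) = 6 + 11/2 = 23/2)
y(O) = 9/(2*O) (y(O) = (4 + 5)/(O + O) = 9/((2*O)) = 9*(1/(2*O)) = 9/(2*O))
R(L, -4) - 13*y(6) = 23/2 - 117/(2*6) = 23/2 - 13*3/4 = 23/2 - 39/4 = 7/4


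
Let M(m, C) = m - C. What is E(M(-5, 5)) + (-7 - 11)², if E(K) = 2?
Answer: 326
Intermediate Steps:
E(M(-5, 5)) + (-7 - 11)² = 2 + (-7 - 11)² = 2 + (-18)² = 2 + 324 = 326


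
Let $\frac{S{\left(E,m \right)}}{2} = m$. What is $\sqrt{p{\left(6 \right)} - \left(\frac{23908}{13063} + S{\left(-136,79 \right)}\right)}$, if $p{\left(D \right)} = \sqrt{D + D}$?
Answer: $\frac{\sqrt{-27273741306 + 341283938 \sqrt{3}}}{13063} \approx 12.505 i$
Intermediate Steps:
$S{\left(E,m \right)} = 2 m$
$p{\left(D \right)} = \sqrt{2} \sqrt{D}$ ($p{\left(D \right)} = \sqrt{2 D} = \sqrt{2} \sqrt{D}$)
$\sqrt{p{\left(6 \right)} - \left(\frac{23908}{13063} + S{\left(-136,79 \right)}\right)} = \sqrt{\sqrt{2} \sqrt{6} - \left(158 + \frac{23908}{13063}\right)} = \sqrt{2 \sqrt{3} - \frac{2087862}{13063}} = \sqrt{- \frac{2087862}{13063} + 2 \sqrt{3}}$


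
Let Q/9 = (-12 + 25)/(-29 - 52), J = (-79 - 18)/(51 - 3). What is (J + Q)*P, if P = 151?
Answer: -75349/144 ≈ -523.26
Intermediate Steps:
J = -97/48 ≈ -2.0208
Q = -13/9 (Q = 9*((-12 + 25)/(-29 - 52)) = 9*(13/(-81)) = 9*(13*(-1/81)) = 9*(-13/81) = -13/9 ≈ -1.4444)
(J + Q)*P = (-97/48 - 13/9)*151 = -499/144*151 = -75349/144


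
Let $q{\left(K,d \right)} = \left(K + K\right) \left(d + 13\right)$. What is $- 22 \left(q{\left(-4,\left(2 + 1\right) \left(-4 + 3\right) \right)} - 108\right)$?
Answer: $4136$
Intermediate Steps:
$q{\left(K,d \right)} = 2 K \left(13 + d\right)$
$- 22 \left(q{\left(-4,\left(2 + 1\right) \left(-4 + 3\right) \right)} - 108\right) = - 22 \left(2 \left(-4\right) \left(13 + \left(2 + 1\right) \left(-4 + 3\right)\right) - 108\right) = - 22 \left(2 \left(-4\right) \left(13 + 3 \left(-1\right)\right) - 108\right) = - 22 \left(2 \left(-4\right) \left(13 - 3\right) - 108\right) = - 22 \left(2 \left(-4\right) 10 - 108\right) = - 22 \left(-80 - 108\right) = \left(-22\right) \left(-188\right) = 4136$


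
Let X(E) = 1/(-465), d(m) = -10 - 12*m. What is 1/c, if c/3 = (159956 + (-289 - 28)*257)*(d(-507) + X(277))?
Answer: 155/221679389183 ≈ 6.9921e-10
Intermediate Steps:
X(E) = -1/465
c = 221679389183/155 (c = 3*((159956 + (-289 - 28)*257)*((-10 - 12*(-507)) - 1/465)) = 3*((159956 - 317*257)*((-10 + 6084) - 1/465)) = 3*((159956 - 81469)*(6074 - 1/465)) = 3*(78487*(2824409/465)) = 3*(221679389183/465) = 221679389183/155 ≈ 1.4302e+9)
1/c = 1/(221679389183/155) = 155/221679389183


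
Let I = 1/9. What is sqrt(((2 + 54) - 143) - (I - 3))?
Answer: I*sqrt(757)/3 ≈ 9.1712*I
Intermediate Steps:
I = 1/9 ≈ 0.11111
sqrt(((2 + 54) - 143) - (I - 3)) = sqrt(((2 + 54) - 143) - (1/9 - 3)) = sqrt((56 - 143) - 1*(-26/9)) = sqrt(-87 + 26/9) = sqrt(-757/9) = I*sqrt(757)/3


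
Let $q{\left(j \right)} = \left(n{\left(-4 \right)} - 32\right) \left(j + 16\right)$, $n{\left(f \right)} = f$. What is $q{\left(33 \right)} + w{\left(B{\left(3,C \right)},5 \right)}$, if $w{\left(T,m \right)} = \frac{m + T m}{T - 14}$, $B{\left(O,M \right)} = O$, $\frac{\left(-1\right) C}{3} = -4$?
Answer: $- \frac{19424}{11} \approx -1765.8$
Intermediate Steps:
$C = 12$ ($C = \left(-3\right) \left(-4\right) = 12$)
$q{\left(j \right)} = -576 - 36 j$ ($q{\left(j \right)} = \left(-4 - 32\right) \left(j + 16\right) = - 36 \left(16 + j\right) = -576 - 36 j$)
$w{\left(T,m \right)} = \frac{m + T m}{-14 + T}$
$q{\left(33 \right)} + w{\left(B{\left(3,C \right)},5 \right)} = \left(-576 - 1188\right) + \frac{5 \left(1 + 3\right)}{-14 + 3} = \left(-576 - 1188\right) + 5 \frac{1}{-11} \cdot 4 = -1764 + 5 \left(- \frac{1}{11}\right) 4 = -1764 - \frac{20}{11} = - \frac{19424}{11}$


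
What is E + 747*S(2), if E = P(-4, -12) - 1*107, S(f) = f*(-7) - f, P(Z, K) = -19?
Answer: -12078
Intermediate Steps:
S(f) = -8*f (S(f) = -7*f - f = -8*f)
E = -126 (E = -19 - 1*107 = -19 - 107 = -126)
E + 747*S(2) = -126 + 747*(-8*2) = -126 + 747*(-16) = -126 - 11952 = -12078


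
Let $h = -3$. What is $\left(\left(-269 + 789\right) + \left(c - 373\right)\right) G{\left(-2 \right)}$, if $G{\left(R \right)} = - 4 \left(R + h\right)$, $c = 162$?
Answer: $6180$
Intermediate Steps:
$G{\left(R \right)} = 12 - 4 R$ ($G{\left(R \right)} = - 4 \left(R - 3\right) = - 4 \left(-3 + R\right) = 12 - 4 R$)
$\left(\left(-269 + 789\right) + \left(c - 373\right)\right) G{\left(-2 \right)} = \left(\left(-269 + 789\right) + \left(162 - 373\right)\right) \left(12 - -8\right) = \left(520 - 211\right) \left(12 + 8\right) = 309 \cdot 20 = 6180$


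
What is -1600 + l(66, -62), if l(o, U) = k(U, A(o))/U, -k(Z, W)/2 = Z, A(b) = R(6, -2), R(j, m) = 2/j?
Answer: -1602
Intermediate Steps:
A(b) = 1/3 (A(b) = 2/6 = 2*(1/6) = 1/3)
k(Z, W) = -2*Z
l(o, U) = -2 (l(o, U) = (-2*U)/U = -2)
-1600 + l(66, -62) = -1600 - 2 = -1602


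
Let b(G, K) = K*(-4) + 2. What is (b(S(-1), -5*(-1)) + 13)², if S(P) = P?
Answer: 25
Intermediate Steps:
b(G, K) = 2 - 4*K (b(G, K) = -4*K + 2 = 2 - 4*K)
(b(S(-1), -5*(-1)) + 13)² = ((2 - (-20)*(-1)) + 13)² = ((2 - 4*5) + 13)² = ((2 - 20) + 13)² = (-18 + 13)² = (-5)² = 25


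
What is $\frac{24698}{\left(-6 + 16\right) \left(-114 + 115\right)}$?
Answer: $\frac{12349}{5} \approx 2469.8$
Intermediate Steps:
$\frac{24698}{\left(-6 + 16\right) \left(-114 + 115\right)} = \frac{24698}{10 \cdot 1} = \frac{24698}{10} = 24698 \cdot \frac{1}{10} = \frac{12349}{5}$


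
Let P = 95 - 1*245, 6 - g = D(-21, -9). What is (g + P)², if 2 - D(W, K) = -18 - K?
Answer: 24025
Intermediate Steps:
D(W, K) = 20 + K (D(W, K) = 2 - (-18 - K) = 2 + (18 + K) = 20 + K)
g = -5 (g = 6 - (20 - 9) = 6 - 1*11 = 6 - 11 = -5)
P = -150 (P = 95 - 245 = -150)
(g + P)² = (-5 - 150)² = (-155)² = 24025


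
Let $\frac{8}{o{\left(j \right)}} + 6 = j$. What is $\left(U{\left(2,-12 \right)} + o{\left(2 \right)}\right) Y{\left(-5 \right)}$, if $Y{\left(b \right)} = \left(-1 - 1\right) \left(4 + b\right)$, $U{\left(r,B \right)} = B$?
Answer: $-28$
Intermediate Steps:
$o{\left(j \right)} = \frac{8}{-6 + j}$
$Y{\left(b \right)} = -8 - 2 b$ ($Y{\left(b \right)} = - 2 \left(4 + b\right) = -8 - 2 b$)
$\left(U{\left(2,-12 \right)} + o{\left(2 \right)}\right) Y{\left(-5 \right)} = \left(-12 + \frac{8}{-6 + 2}\right) \left(-8 - -10\right) = \left(-12 + \frac{8}{-4}\right) \left(-8 + 10\right) = \left(-12 + 8 \left(- \frac{1}{4}\right)\right) 2 = \left(-12 - 2\right) 2 = \left(-14\right) 2 = -28$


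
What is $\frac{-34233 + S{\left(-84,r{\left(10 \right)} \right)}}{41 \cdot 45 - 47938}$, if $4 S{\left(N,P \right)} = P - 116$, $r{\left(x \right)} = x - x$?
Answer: $\frac{34262}{46093} \approx 0.74332$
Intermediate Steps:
$r{\left(x \right)} = 0$
$S{\left(N,P \right)} = -29 + \frac{P}{4}$ ($S{\left(N,P \right)} = \frac{P - 116}{4} = \frac{-116 + P}{4} = -29 + \frac{P}{4}$)
$\frac{-34233 + S{\left(-84,r{\left(10 \right)} \right)}}{41 \cdot 45 - 47938} = \frac{-34233 + \left(-29 + \frac{1}{4} \cdot 0\right)}{41 \cdot 45 - 47938} = \frac{-34233 + \left(-29 + 0\right)}{1845 - 47938} = \frac{-34233 - 29}{-46093} = \left(-34262\right) \left(- \frac{1}{46093}\right) = \frac{34262}{46093}$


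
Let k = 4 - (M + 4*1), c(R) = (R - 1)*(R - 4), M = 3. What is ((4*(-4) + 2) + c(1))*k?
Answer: 42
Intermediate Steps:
c(R) = (-1 + R)*(-4 + R)
k = -3 (k = 4 - (3 + 4*1) = 4 - (3 + 4) = 4 - 1*7 = 4 - 7 = -3)
((4*(-4) + 2) + c(1))*k = ((4*(-4) + 2) + (4 + 1**2 - 5*1))*(-3) = ((-16 + 2) + (4 + 1 - 5))*(-3) = (-14 + 0)*(-3) = -14*(-3) = 42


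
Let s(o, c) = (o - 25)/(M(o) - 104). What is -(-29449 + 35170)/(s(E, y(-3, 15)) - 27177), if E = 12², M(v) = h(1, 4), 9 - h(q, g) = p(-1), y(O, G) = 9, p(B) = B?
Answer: 537774/2554757 ≈ 0.21050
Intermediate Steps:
h(q, g) = 10 (h(q, g) = 9 - 1*(-1) = 9 + 1 = 10)
M(v) = 10
E = 144
s(o, c) = 25/94 - o/94 (s(o, c) = (o - 25)/(10 - 104) = (-25 + o)/(-94) = (-25 + o)*(-1/94) = 25/94 - o/94)
-(-29449 + 35170)/(s(E, y(-3, 15)) - 27177) = -(-29449 + 35170)/((25/94 - 1/94*144) - 27177) = -5721/((25/94 - 72/47) - 27177) = -5721/(-119/94 - 27177) = -5721/(-2554757/94) = -5721*(-94)/2554757 = -1*(-537774/2554757) = 537774/2554757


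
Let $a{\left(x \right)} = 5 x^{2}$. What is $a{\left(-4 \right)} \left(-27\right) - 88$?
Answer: $-2248$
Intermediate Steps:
$a{\left(-4 \right)} \left(-27\right) - 88 = 5 \left(-4\right)^{2} \left(-27\right) - 88 = 5 \cdot 16 \left(-27\right) - 88 = 80 \left(-27\right) - 88 = -2160 - 88 = -2248$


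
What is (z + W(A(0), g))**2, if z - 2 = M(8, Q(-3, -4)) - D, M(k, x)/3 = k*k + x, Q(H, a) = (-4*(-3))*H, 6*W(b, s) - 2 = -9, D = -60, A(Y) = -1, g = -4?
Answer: 755161/36 ≈ 20977.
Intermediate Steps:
W(b, s) = -7/6 (W(b, s) = 1/3 + (1/6)*(-9) = 1/3 - 3/2 = -7/6)
Q(H, a) = 12*H
M(k, x) = 3*x + 3*k**2 (M(k, x) = 3*(k*k + x) = 3*(k**2 + x) = 3*(x + k**2) = 3*x + 3*k**2)
z = 146 (z = 2 + ((3*(12*(-3)) + 3*8**2) - 1*(-60)) = 2 + ((3*(-36) + 3*64) + 60) = 2 + ((-108 + 192) + 60) = 2 + (84 + 60) = 2 + 144 = 146)
(z + W(A(0), g))**2 = (146 - 7/6)**2 = (869/6)**2 = 755161/36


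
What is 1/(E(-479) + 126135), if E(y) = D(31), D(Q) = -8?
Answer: 1/126127 ≈ 7.9285e-6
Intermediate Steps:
E(y) = -8
1/(E(-479) + 126135) = 1/(-8 + 126135) = 1/126127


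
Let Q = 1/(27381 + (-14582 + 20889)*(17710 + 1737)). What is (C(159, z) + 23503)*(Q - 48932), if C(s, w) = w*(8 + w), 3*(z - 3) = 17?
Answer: -1277591686247509213/1104116490 ≈ -1.1571e+9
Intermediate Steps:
z = 26/3 (z = 3 + (1/3)*17 = 3 + 17/3 = 26/3 ≈ 8.6667)
Q = 1/122679610 (Q = 1/(27381 + 6307*19447) = 1/(27381 + 122652229) = 1/122679610 ≈ 8.1513e-9)
(C(159, z) + 23503)*(Q - 48932) = (26*(8 + 26/3)/3 + 23503)*(1/122679610 - 48932) = ((26/3)*(50/3) + 23503)*(-6002958676519/122679610) = (1300/9 + 23503)*(-6002958676519/122679610) = (212827/9)*(-6002958676519/122679610) = -1277591686247509213/1104116490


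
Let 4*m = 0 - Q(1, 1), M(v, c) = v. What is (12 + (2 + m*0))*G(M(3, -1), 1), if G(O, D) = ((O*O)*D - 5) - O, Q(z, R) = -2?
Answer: 14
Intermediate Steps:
m = ½ (m = (0 - 1*(-2))/4 = (0 + 2)/4 = (¼)*2 = ½ ≈ 0.50000)
G(O, D) = -5 - O + D*O² (G(O, D) = (O²*D - 5) - O = (D*O² - 5) - O = (-5 + D*O²) - O = -5 - O + D*O²)
(12 + (2 + m*0))*G(M(3, -1), 1) = (12 + (2 + (½)*0))*(-5 - 1*3 + 1*3²) = (12 + (2 + 0))*(-5 - 3 + 1*9) = (12 + 2)*(-5 - 3 + 9) = 14*1 = 14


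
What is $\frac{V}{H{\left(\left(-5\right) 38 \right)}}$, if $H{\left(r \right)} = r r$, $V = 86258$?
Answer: $\frac{43129}{18050} \approx 2.3894$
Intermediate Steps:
$H{\left(r \right)} = r^{2}$
$\frac{V}{H{\left(\left(-5\right) 38 \right)}} = \frac{86258}{\left(\left(-5\right) 38\right)^{2}} = \frac{86258}{\left(-190\right)^{2}} = \frac{86258}{36100} = 86258 \cdot \frac{1}{36100} = \frac{43129}{18050}$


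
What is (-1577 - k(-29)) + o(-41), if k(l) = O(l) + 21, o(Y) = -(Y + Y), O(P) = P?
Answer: -1487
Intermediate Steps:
o(Y) = -2*Y
k(l) = 21 + l (k(l) = l + 21 = 21 + l)
(-1577 - k(-29)) + o(-41) = (-1577 - (21 - 29)) - 2*(-41) = (-1577 - 1*(-8)) + 82 = (-1577 + 8) + 82 = -1569 + 82 = -1487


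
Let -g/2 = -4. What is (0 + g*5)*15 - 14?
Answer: 586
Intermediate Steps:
g = 8 (g = -2*(-4) = 8)
(0 + g*5)*15 - 14 = (0 + 8*5)*15 - 14 = (0 + 40)*15 - 14 = 40*15 - 14 = 600 - 14 = 586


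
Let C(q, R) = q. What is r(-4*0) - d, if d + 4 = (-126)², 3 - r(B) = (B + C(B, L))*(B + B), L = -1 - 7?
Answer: -15869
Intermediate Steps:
L = -8
r(B) = 3 - 4*B² (r(B) = 3 - (B + B)*(B + B) = 3 - 2*B*2*B = 3 - 4*B²)
d = 15872 (d = -4 + (-126)² = -4 + 15876 = 15872)
r(-4*0) - d = (3 - 4*(-4*0)²) - 1*15872 = (3 - 4*0²) - 15872 = (3 - 4*0) - 15872 = (3 + 0) - 15872 = 3 - 15872 = -15869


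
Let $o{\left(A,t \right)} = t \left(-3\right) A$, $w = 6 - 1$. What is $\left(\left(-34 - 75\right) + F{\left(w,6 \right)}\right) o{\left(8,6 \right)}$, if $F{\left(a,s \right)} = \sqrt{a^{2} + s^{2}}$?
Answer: $15696 - 144 \sqrt{61} \approx 14571.0$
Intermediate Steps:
$w = 5$ ($w = 6 - 1 = 5$)
$o{\left(A,t \right)} = - 3 A t$ ($o{\left(A,t \right)} = - 3 t A = - 3 A t$)
$\left(\left(-34 - 75\right) + F{\left(w,6 \right)}\right) o{\left(8,6 \right)} = \left(\left(-34 - 75\right) + \sqrt{5^{2} + 6^{2}}\right) \left(\left(-3\right) 8 \cdot 6\right) = \left(-109 + \sqrt{25 + 36}\right) \left(-144\right) = \left(-109 + \sqrt{61}\right) \left(-144\right) = 15696 - 144 \sqrt{61}$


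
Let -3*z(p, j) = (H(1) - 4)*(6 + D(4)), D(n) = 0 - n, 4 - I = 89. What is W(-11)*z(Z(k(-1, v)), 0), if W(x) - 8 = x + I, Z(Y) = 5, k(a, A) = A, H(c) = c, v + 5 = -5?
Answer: -176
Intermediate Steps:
v = -10 (v = -5 - 5 = -10)
I = -85 (I = 4 - 1*89 = 4 - 89 = -85)
D(n) = -n
W(x) = -77 + x (W(x) = 8 + (x - 85) = 8 + (-85 + x) = -77 + x)
z(p, j) = 2 (z(p, j) = -(1 - 4)*(6 - 1*4)/3 = -(-1)*(6 - 4) = -(-1)*2 = -⅓*(-6) = 2)
W(-11)*z(Z(k(-1, v)), 0) = (-77 - 11)*2 = -88*2 = -176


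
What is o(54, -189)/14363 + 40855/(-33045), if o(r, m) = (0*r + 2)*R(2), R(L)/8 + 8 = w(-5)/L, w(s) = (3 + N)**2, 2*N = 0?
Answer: -117730177/94925067 ≈ -1.2402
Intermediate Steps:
N = 0 (N = (1/2)*0 = 0)
w(s) = 9 (w(s) = (3 + 0)**2 = 3**2 = 9)
R(L) = -64 + 72/L (R(L) = -64 + 8*(9/L) = -64 + 72/L)
o(r, m) = -56 (o(r, m) = (0*r + 2)*(-64 + 72/2) = (0 + 2)*(-64 + 72*(1/2)) = 2*(-64 + 36) = 2*(-28) = -56)
o(54, -189)/14363 + 40855/(-33045) = -56/14363 + 40855/(-33045) = -56*1/14363 + 40855*(-1/33045) = -56/14363 - 8171/6609 = -117730177/94925067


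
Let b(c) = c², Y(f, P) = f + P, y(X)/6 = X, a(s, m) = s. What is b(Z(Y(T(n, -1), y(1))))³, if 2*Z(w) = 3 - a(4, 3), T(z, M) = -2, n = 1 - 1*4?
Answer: 1/64 ≈ 0.015625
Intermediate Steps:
n = -3 (n = 1 - 4 = -3)
y(X) = 6*X
Y(f, P) = P + f
Z(w) = -½ (Z(w) = (3 - 1*4)/2 = (3 - 4)/2 = (½)*(-1) = -½)
b(Z(Y(T(n, -1), y(1))))³ = ((-½)²)³ = (¼)³ = 1/64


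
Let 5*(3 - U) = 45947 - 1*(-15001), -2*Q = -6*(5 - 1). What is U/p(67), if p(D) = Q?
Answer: -20311/20 ≈ -1015.5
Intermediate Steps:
Q = 12 (Q = -(-3)*(5 - 1) = -(-3)*4 = -½*(-24) = 12)
p(D) = 12
U = -60933/5 (U = 3 - (45947 - 1*(-15001))/5 = 3 - (45947 + 15001)/5 = 3 - ⅕*60948 = 3 - 60948/5 = -60933/5 ≈ -12187.)
U/p(67) = -60933/5/12 = -60933/5*1/12 = -20311/20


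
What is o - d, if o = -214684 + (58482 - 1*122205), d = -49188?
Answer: -229219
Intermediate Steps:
o = -278407 (o = -214684 + (58482 - 122205) = -214684 - 63723 = -278407)
o - d = -278407 - 1*(-49188) = -278407 + 49188 = -229219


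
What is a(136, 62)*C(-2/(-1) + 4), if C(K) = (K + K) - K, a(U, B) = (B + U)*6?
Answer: 7128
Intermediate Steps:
a(U, B) = 6*B + 6*U
C(K) = K (C(K) = 2*K - K = K)
a(136, 62)*C(-2/(-1) + 4) = (6*62 + 6*136)*(-2/(-1) + 4) = (372 + 816)*(-2*(-1) + 4) = 1188*(2 + 4) = 1188*6 = 7128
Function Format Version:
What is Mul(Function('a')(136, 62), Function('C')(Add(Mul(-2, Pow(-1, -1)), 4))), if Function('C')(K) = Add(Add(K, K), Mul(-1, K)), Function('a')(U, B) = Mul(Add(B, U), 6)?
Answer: 7128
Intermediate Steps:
Function('a')(U, B) = Add(Mul(6, B), Mul(6, U))
Function('C')(K) = K (Function('C')(K) = Add(Mul(2, K), Mul(-1, K)) = K)
Mul(Function('a')(136, 62), Function('C')(Add(Mul(-2, Pow(-1, -1)), 4))) = Mul(Add(Mul(6, 62), Mul(6, 136)), Add(Mul(-2, Pow(-1, -1)), 4)) = Mul(Add(372, 816), Add(Mul(-2, -1), 4)) = Mul(1188, Add(2, 4)) = Mul(1188, 6) = 7128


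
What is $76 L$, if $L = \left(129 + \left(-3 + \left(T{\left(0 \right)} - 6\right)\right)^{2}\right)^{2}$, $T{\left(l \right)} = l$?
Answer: $3351600$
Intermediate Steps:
$L = 44100$ ($L = \left(129 + \left(-3 + \left(0 - 6\right)\right)^{2}\right)^{2} = \left(129 + \left(-3 - 6\right)^{2}\right)^{2} = \left(129 + \left(-9\right)^{2}\right)^{2} = \left(129 + 81\right)^{2} = 210^{2} = 44100$)
$76 L = 76 \cdot 44100 = 3351600$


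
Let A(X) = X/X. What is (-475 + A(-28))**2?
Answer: 224676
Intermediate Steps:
A(X) = 1
(-475 + A(-28))**2 = (-475 + 1)**2 = (-474)**2 = 224676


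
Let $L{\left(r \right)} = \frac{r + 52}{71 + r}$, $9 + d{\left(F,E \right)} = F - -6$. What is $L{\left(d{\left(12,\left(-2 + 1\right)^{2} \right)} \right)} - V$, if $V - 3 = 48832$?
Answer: $- \frac{3906739}{80} \approx -48834.0$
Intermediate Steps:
$V = 48835$ ($V = 3 + 48832 = 48835$)
$d{\left(F,E \right)} = -3 + F$ ($d{\left(F,E \right)} = -9 + \left(F - -6\right) = -9 + \left(F + 6\right) = -9 + \left(6 + F\right) = -3 + F$)
$L{\left(r \right)} = \frac{52 + r}{71 + r}$
$L{\left(d{\left(12,\left(-2 + 1\right)^{2} \right)} \right)} - V = \frac{52 + \left(-3 + 12\right)}{71 + \left(-3 + 12\right)} - 48835 = \frac{52 + 9}{71 + 9} - 48835 = \frac{1}{80} \cdot 61 - 48835 = \frac{61}{80} - 48835 = - \frac{3906739}{80}$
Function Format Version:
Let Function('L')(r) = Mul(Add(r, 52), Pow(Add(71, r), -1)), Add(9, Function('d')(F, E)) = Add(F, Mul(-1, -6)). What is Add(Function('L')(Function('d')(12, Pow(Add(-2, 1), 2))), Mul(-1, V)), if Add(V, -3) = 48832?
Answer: Rational(-3906739, 80) ≈ -48834.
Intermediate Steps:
V = 48835 (V = Add(3, 48832) = 48835)
Function('d')(F, E) = Add(-3, F) (Function('d')(F, E) = Add(-9, Add(F, Mul(-1, -6))) = Add(-9, Add(F, 6)) = Add(-9, Add(6, F)) = Add(-3, F))
Function('L')(r) = Mul(Pow(Add(71, r), -1), Add(52, r)) (Function('L')(r) = Mul(Add(52, r), Pow(Add(71, r), -1)) = Mul(Pow(Add(71, r), -1), Add(52, r)))
Add(Function('L')(Function('d')(12, Pow(Add(-2, 1), 2))), Mul(-1, V)) = Add(Mul(Pow(Add(71, Add(-3, 12)), -1), Add(52, Add(-3, 12))), Mul(-1, 48835)) = Add(Mul(Pow(Add(71, 9), -1), Add(52, 9)), -48835) = Add(Mul(Pow(80, -1), 61), -48835) = Add(Mul(Rational(1, 80), 61), -48835) = Add(Rational(61, 80), -48835) = Rational(-3906739, 80)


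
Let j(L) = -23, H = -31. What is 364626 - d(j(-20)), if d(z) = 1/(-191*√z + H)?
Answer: 306294591055/840024 - 191*I*√23/840024 ≈ 3.6463e+5 - 0.0010905*I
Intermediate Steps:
d(z) = 1/(-31 - 191*√z) (d(z) = 1/(-191*√z - 31) = 1/(-31 - 191*√z))
364626 - d(j(-20)) = 364626 - (-1)/(31 + 191*√(-23)) = 364626 - (-1)/(31 + 191*(I*√23)) = 364626 - (-1)/(31 + 191*I*√23) = 364626 + 1/(31 + 191*I*√23)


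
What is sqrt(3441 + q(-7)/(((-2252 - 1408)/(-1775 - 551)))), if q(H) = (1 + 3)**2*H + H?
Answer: sqrt(11270298390)/1830 ≈ 58.012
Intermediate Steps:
q(H) = 17*H (q(H) = 4**2*H + H = 16*H + H = 17*H)
sqrt(3441 + q(-7)/(((-2252 - 1408)/(-1775 - 551)))) = sqrt(3441 + (17*(-7))/(((-2252 - 1408)/(-1775 - 551)))) = sqrt(3441 - 119/((-3660/(-2326)))) = sqrt(3441 - 119/((-3660*(-1/2326)))) = sqrt(3441 - 119/1830/1163) = sqrt(3441 - 119*1163/1830) = sqrt(3441 - 138397/1830) = sqrt(6158633/1830) = sqrt(11270298390)/1830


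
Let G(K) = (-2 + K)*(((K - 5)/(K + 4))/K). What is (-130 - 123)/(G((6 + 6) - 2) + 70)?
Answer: -1771/492 ≈ -3.5996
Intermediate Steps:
G(K) = (-5 + K)*(-2 + K)/(K*(4 + K)) (G(K) = (-2 + K)*(((-5 + K)/(4 + K))/K) = (-2 + K)*((-5 + K)/(K*(4 + K))) = (-5 + K)*(-2 + K)/(K*(4 + K)))
(-130 - 123)/(G((6 + 6) - 2) + 70) = (-130 - 123)/((10 + ((6 + 6) - 2)² - 7*((6 + 6) - 2))/(((6 + 6) - 2)*(4 + ((6 + 6) - 2))) + 70) = -253/((10 + (12 - 2)² - 7*(12 - 2))/((12 - 2)*(4 + (12 - 2))) + 70) = -253/((10 + 10² - 7*10)/(10*(4 + 10)) + 70) = -253/((⅒)*(10 + 100 - 70)/14 + 70) = -253/((⅒)*(1/14)*40 + 70) = -253/(2/7 + 70) = -253/492/7 = -253*7/492 = -1771/492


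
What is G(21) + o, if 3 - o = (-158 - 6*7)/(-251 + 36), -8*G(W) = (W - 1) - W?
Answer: 755/344 ≈ 2.1948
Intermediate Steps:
G(W) = 1/8 (G(W) = -((W - 1) - W)/8 = -((-1 + W) - W)/8 = -1/8*(-1) = 1/8)
o = 89/43 (o = 3 - (-158 - 6*7)/(-251 + 36) = 3 - (-158 - 42)/(-215) = 3 - (-200)*(-1)/215 = 3 - 1*40/43 = 3 - 40/43 = 89/43 ≈ 2.0698)
G(21) + o = 1/8 + 89/43 = 755/344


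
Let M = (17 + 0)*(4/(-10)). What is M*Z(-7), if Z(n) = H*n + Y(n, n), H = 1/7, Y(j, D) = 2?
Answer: -34/5 ≈ -6.8000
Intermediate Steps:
H = ⅐ (H = 1*(⅐) = ⅐ ≈ 0.14286)
M = -34/5 (M = 17*(4*(-⅒)) = 17*(-⅖) = -34/5 ≈ -6.8000)
Z(n) = 2 + n/7 (Z(n) = n/7 + 2 = 2 + n/7)
M*Z(-7) = -34*(2 + (⅐)*(-7))/5 = -34*(2 - 1)/5 = -34/5*1 = -34/5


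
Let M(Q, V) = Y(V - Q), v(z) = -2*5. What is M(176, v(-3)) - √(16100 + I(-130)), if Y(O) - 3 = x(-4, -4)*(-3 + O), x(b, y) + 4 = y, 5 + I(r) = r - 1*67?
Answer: 1515 - √15898 ≈ 1388.9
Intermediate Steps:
I(r) = -72 + r (I(r) = -5 + (r - 1*67) = -5 + (r - 67) = -5 + (-67 + r) = -72 + r)
x(b, y) = -4 + y
v(z) = -10
Y(O) = 27 - 8*O (Y(O) = 3 + (-4 - 4)*(-3 + O) = 3 - 8*(-3 + O) = 3 + (24 - 8*O) = 27 - 8*O)
M(Q, V) = 27 - 8*V + 8*Q (M(Q, V) = 27 - 8*(V - Q) = 27 + (-8*V + 8*Q) = 27 - 8*V + 8*Q)
M(176, v(-3)) - √(16100 + I(-130)) = (27 - 8*(-10) + 8*176) - √(16100 + (-72 - 130)) = (27 + 80 + 1408) - √(16100 - 202) = 1515 - √15898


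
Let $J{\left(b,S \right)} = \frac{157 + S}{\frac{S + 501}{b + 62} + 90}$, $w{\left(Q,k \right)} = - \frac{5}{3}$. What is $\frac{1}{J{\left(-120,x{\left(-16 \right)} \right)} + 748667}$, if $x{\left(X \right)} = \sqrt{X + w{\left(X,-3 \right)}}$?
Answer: $\frac{6252034658110}{4680704095300382977} - \frac{35351 i \sqrt{159}}{4680704095300382977} \approx 1.3357 \cdot 10^{-6} - 9.5233 \cdot 10^{-14} i$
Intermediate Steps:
$w{\left(Q,k \right)} = - \frac{5}{3}$ ($w{\left(Q,k \right)} = \left(-5\right) \frac{1}{3} = - \frac{5}{3}$)
$x{\left(X \right)} = \sqrt{- \frac{5}{3} + X}$ ($x{\left(X \right)} = \sqrt{X - \frac{5}{3}} = \sqrt{- \frac{5}{3} + X}$)
$J{\left(b,S \right)} = \frac{157 + S}{90 + \frac{501 + S}{62 + b}}$ ($J{\left(b,S \right)} = \frac{157 + S}{\frac{501 + S}{62 + b} + 90} = \frac{157 + S}{90 + \frac{501 + S}{62 + b}}$)
$\frac{1}{J{\left(-120,x{\left(-16 \right)} \right)} + 748667} = \frac{1}{\frac{9734 + 62 \frac{\sqrt{-15 + 9 \left(-16\right)}}{3} + 157 \left(-120\right) + \frac{\sqrt{-15 + 9 \left(-16\right)}}{3} \left(-120\right)}{6081 + \frac{\sqrt{-15 + 9 \left(-16\right)}}{3} + 90 \left(-120\right)} + 748667} = \frac{1}{\frac{9734 + 62 \frac{\sqrt{-15 - 144}}{3} - 18840 + \frac{\sqrt{-15 - 144}}{3} \left(-120\right)}{6081 + \frac{\sqrt{-15 - 144}}{3} - 10800} + 748667} = \frac{1}{\frac{9734 + 62 \frac{\sqrt{-159}}{3} - 18840 + \frac{\sqrt{-159}}{3} \left(-120\right)}{6081 + \frac{\sqrt{-159}}{3} - 10800} + 748667} = \frac{1}{\frac{9734 + 62 \frac{i \sqrt{159}}{3} - 18840 + \frac{i \sqrt{159}}{3} \left(-120\right)}{6081 + \frac{i \sqrt{159}}{3} - 10800} + 748667} = \frac{1}{\frac{9734 + \frac{62 i \sqrt{159}}{3} - 18840 - 40 i \sqrt{159}}{-4719 + \frac{i \sqrt{159}}{3}} + 748667} = \frac{1}{\frac{-9106 - \frac{58 i \sqrt{159}}{3}}{-4719 + \frac{i \sqrt{159}}{3}} + 748667} = \frac{1}{748667 + \frac{-9106 - \frac{58 i \sqrt{159}}{3}}{-4719 + \frac{i \sqrt{159}}{3}}}$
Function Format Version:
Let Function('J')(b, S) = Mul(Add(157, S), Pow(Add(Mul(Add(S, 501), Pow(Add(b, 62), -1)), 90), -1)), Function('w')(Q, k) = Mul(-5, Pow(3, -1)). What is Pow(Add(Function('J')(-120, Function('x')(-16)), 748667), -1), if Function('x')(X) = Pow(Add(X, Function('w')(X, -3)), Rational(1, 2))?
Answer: Add(Rational(6252034658110, 4680704095300382977), Mul(Rational(-35351, 4680704095300382977), I, Pow(159, Rational(1, 2)))) ≈ Add(1.3357e-6, Mul(-9.5233e-14, I))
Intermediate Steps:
Function('w')(Q, k) = Rational(-5, 3) (Function('w')(Q, k) = Mul(-5, Rational(1, 3)) = Rational(-5, 3))
Function('x')(X) = Pow(Add(Rational(-5, 3), X), Rational(1, 2)) (Function('x')(X) = Pow(Add(X, Rational(-5, 3)), Rational(1, 2)) = Pow(Add(Rational(-5, 3), X), Rational(1, 2)))
Function('J')(b, S) = Mul(Pow(Add(90, Mul(Pow(Add(62, b), -1), Add(501, S))), -1), Add(157, S)) (Function('J')(b, S) = Mul(Add(157, S), Pow(Add(Mul(Add(501, S), Pow(Add(62, b), -1)), 90), -1)) = Mul(Add(157, S), Pow(Add(Mul(Pow(Add(62, b), -1), Add(501, S)), 90), -1)) = Mul(Add(157, S), Pow(Add(90, Mul(Pow(Add(62, b), -1), Add(501, S))), -1)) = Mul(Pow(Add(90, Mul(Pow(Add(62, b), -1), Add(501, S))), -1), Add(157, S)))
Pow(Add(Function('J')(-120, Function('x')(-16)), 748667), -1) = Pow(Add(Mul(Pow(Add(6081, Mul(Rational(1, 3), Pow(Add(-15, Mul(9, -16)), Rational(1, 2))), Mul(90, -120)), -1), Add(9734, Mul(62, Mul(Rational(1, 3), Pow(Add(-15, Mul(9, -16)), Rational(1, 2)))), Mul(157, -120), Mul(Mul(Rational(1, 3), Pow(Add(-15, Mul(9, -16)), Rational(1, 2))), -120))), 748667), -1) = Pow(Add(Mul(Pow(Add(6081, Mul(Rational(1, 3), Pow(Add(-15, -144), Rational(1, 2))), -10800), -1), Add(9734, Mul(62, Mul(Rational(1, 3), Pow(Add(-15, -144), Rational(1, 2)))), -18840, Mul(Mul(Rational(1, 3), Pow(Add(-15, -144), Rational(1, 2))), -120))), 748667), -1) = Pow(Add(Mul(Pow(Add(6081, Mul(Rational(1, 3), Pow(-159, Rational(1, 2))), -10800), -1), Add(9734, Mul(62, Mul(Rational(1, 3), Pow(-159, Rational(1, 2)))), -18840, Mul(Mul(Rational(1, 3), Pow(-159, Rational(1, 2))), -120))), 748667), -1) = Pow(Add(Mul(Pow(Add(6081, Mul(Rational(1, 3), Mul(I, Pow(159, Rational(1, 2)))), -10800), -1), Add(9734, Mul(62, Mul(Rational(1, 3), Mul(I, Pow(159, Rational(1, 2))))), -18840, Mul(Mul(Rational(1, 3), Mul(I, Pow(159, Rational(1, 2)))), -120))), 748667), -1) = Pow(Add(Mul(Pow(Add(6081, Mul(Rational(1, 3), I, Pow(159, Rational(1, 2))), -10800), -1), Add(9734, Mul(62, Mul(Rational(1, 3), I, Pow(159, Rational(1, 2)))), -18840, Mul(Mul(Rational(1, 3), I, Pow(159, Rational(1, 2))), -120))), 748667), -1) = Pow(Add(Mul(Pow(Add(-4719, Mul(Rational(1, 3), I, Pow(159, Rational(1, 2)))), -1), Add(9734, Mul(Rational(62, 3), I, Pow(159, Rational(1, 2))), -18840, Mul(-40, I, Pow(159, Rational(1, 2))))), 748667), -1) = Pow(Add(Mul(Pow(Add(-4719, Mul(Rational(1, 3), I, Pow(159, Rational(1, 2)))), -1), Add(-9106, Mul(Rational(-58, 3), I, Pow(159, Rational(1, 2))))), 748667), -1) = Pow(Add(748667, Mul(Pow(Add(-4719, Mul(Rational(1, 3), I, Pow(159, Rational(1, 2)))), -1), Add(-9106, Mul(Rational(-58, 3), I, Pow(159, Rational(1, 2)))))), -1)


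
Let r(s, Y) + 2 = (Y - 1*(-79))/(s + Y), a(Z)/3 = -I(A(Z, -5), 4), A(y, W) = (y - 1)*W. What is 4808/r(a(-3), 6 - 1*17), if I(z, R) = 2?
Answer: -2404/3 ≈ -801.33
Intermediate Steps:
A(y, W) = W*(-1 + y) (A(y, W) = (-1 + y)*W = W*(-1 + y))
a(Z) = -6 (a(Z) = 3*(-1*2) = 3*(-2) = -6)
r(s, Y) = -2 + (79 + Y)/(Y + s) (r(s, Y) = -2 + (Y - 1*(-79))/(s + Y) = -2 + (Y + 79)/(Y + s) = -2 + (79 + Y)/(Y + s))
4808/r(a(-3), 6 - 1*17) = 4808/(((79 - (6 - 1*17) - 2*(-6))/((6 - 1*17) - 6))) = 4808/(((79 - (6 - 17) + 12)/((6 - 17) - 6))) = 4808/(((79 - 1*(-11) + 12)/(-11 - 6))) = 4808/(((79 + 11 + 12)/(-17))) = 4808/((-1/17*102)) = 4808/(-6) = 4808*(-⅙) = -2404/3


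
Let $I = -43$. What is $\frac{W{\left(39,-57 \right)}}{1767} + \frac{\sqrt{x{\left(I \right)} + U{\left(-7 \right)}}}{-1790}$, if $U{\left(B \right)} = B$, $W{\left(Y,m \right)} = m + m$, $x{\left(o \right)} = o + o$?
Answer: $- \frac{2}{31} - \frac{i \sqrt{93}}{1790} \approx -0.064516 - 0.0053875 i$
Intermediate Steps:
$x{\left(o \right)} = 2 o$
$W{\left(Y,m \right)} = 2 m$
$\frac{W{\left(39,-57 \right)}}{1767} + \frac{\sqrt{x{\left(I \right)} + U{\left(-7 \right)}}}{-1790} = \frac{2 \left(-57\right)}{1767} + \frac{\sqrt{2 \left(-43\right) - 7}}{-1790} = \left(-114\right) \frac{1}{1767} + \sqrt{-86 - 7} \left(- \frac{1}{1790}\right) = - \frac{2}{31} + \sqrt{-93} \left(- \frac{1}{1790}\right) = - \frac{2}{31} + i \sqrt{93} \left(- \frac{1}{1790}\right) = - \frac{2}{31} - \frac{i \sqrt{93}}{1790}$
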